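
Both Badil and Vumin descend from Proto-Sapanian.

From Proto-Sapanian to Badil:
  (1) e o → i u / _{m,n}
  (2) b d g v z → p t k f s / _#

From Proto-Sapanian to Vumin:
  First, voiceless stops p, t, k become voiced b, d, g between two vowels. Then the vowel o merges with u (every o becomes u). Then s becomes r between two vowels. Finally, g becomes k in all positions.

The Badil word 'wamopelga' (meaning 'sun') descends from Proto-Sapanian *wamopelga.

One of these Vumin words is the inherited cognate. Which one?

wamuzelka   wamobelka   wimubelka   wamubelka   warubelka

wamubelka

Vumin: *wamopelga > wamobelga > wamubelga > wamubelka  (by intervocalic voicing, vowel merger, unconditioned shift)
The other candidates each miss or misapply at least one Vumin change.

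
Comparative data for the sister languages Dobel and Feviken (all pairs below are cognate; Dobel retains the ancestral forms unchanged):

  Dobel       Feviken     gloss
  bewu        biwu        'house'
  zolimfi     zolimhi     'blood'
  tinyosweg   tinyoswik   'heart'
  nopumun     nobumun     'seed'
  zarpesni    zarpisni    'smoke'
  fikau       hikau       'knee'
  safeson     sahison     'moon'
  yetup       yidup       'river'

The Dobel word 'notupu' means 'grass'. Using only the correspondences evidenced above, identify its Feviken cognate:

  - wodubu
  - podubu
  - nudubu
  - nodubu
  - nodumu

nodubu

yetup ~ yidup — Dobel t corresponds to Feviken d between vowels (before a back vowel).
nopumun ~ nobumun — Dobel p corresponds to Feviken b between vowels (before a back vowel).
Applying these to Dobel 'notupu':
  notupu → nodupu   (t→d between vowels (before a back vowel))
  nodupu → nodubu   (p→b between vowels (before a back vowel))
So the Feviken cognate is 'nodubu'.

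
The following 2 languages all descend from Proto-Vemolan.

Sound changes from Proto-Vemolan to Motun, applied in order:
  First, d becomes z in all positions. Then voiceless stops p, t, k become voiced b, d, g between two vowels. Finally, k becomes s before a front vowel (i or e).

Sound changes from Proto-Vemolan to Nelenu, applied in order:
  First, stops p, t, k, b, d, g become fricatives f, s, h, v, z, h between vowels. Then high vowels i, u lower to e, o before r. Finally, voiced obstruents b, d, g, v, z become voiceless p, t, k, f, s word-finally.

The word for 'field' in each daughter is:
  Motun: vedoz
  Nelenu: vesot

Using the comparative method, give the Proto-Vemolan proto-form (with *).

Position 3: Motun has d, Nelenu has s. In Motun, d can only continue *t, so the proto-segment is *t.
Position 5: Motun has z, Nelenu has t. Taking the neighbouring segments as reconstructed: Motun z could go back to *d or *z; Nelenu t could go back to *t or *d — the one source consistent with every daughter is *d.
Continuing position by position gives *vetod; check it forward:
Motun: *vetod > vetoz > vedoz  (by unconditioned shift, intervocalic voicing)
Nelenu: start from *vetod.
  rule 1 (intervocalic lenition): vetod → vesod
  rule 2: no change — vesod
  rule 3 (final devoicing): vesod → vesot
  ⇒ Nelenu vesot
No other proto-form is consistent with every reflex, so the reconstruction is *vetod.

*vetod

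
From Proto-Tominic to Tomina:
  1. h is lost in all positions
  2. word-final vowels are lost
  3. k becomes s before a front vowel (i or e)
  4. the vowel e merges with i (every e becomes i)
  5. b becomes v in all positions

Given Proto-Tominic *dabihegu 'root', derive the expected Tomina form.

Tomina: *dabihegu > dabiegu > dabieg > dabiig > daviig  (by h-loss, apocope, vowel merger, unconditioned shift)

daviig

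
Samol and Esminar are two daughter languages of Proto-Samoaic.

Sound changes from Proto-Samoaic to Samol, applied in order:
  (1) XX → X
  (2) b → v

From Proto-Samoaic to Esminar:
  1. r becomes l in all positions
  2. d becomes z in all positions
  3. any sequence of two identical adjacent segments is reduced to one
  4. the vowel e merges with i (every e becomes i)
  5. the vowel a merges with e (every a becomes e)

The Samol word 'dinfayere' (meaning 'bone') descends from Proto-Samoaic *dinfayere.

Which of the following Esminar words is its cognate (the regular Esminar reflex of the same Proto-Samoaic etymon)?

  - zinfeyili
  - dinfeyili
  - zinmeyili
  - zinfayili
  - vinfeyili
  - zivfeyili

Esminar: *dinfayere > dinfayele > zinfayele > zinfayili > zinfeyili  (by unconditioned shift, unconditioned shift, vowel merger, vowel merger)
Among the options, 'zinfeyili' alone shows every Esminar change applied in order.

zinfeyili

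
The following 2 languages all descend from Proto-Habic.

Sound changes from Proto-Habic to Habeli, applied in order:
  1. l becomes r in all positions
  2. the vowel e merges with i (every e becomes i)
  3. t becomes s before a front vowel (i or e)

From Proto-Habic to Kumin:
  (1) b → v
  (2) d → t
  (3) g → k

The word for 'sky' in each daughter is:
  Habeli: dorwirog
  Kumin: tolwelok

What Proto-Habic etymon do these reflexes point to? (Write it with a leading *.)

*dolwelog

Position 5: Habeli has i, Kumin has e. Kumin preserves e here (none of its changes turn any other segment into e), so the proto-segment is *e.
Position 1: Habeli has d, Kumin has t. Habeli preserves d here (none of its changes turn any other segment into d), so the proto-segment is *d.
Position 6: Habeli has r, Kumin has l. Kumin preserves l here (none of its changes turn any other segment into l), so the proto-segment is *l.
This points to *dolwelog. Verify forward in each daughter:
Habeli: *dolwelog > dorwerog > dorwirog  (by unconditioned shift, vowel merger)
Kumin: *dolwelog > tolwelog > tolwelok  (by unconditioned shift, unconditioned shift)
*dolwelog is the unique common source.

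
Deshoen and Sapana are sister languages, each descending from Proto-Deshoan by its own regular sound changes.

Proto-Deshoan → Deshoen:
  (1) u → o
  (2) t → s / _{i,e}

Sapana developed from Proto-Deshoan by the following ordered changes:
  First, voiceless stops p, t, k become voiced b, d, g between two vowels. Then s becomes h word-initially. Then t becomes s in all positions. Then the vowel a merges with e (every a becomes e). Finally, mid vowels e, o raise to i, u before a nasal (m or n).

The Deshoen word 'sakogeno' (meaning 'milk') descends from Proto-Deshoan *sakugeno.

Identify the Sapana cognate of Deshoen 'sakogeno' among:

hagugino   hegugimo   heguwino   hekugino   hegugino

Sapana: start from *sakugeno.
  rule 1 (intervocalic voicing): sakugeno → sagugeno
  rule 2 (debuccalisation): sagugeno → hagugeno
  rule 3: no change — hagugeno
  rule 4 (vowel merger): hagugeno → hegugeno
  rule 5 (pre-nasal raising): hegugeno → hegugino
  ⇒ Sapana hegugino
Among the options, 'hegugino' alone shows every Sapana change applied in order.

hegugino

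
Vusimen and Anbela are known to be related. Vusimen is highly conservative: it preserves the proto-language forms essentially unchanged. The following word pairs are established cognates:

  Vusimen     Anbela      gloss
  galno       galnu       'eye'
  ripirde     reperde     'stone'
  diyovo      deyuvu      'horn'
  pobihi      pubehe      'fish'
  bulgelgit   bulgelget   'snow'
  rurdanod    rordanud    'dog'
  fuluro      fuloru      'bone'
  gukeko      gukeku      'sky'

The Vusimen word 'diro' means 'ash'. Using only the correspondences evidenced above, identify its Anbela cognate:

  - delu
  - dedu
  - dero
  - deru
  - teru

ripirde ~ reperde — Vusimen i corresponds to Anbela e after a consonant, before r.
galno ~ galnu, diyovo ~ deyuvu — Vusimen o corresponds to Anbela u word-finally.
Applying these to Vusimen 'diro':
  diro → dero   (i→e after a consonant, before r)
  dero → deru   (o→u word-finally)
So the Anbela cognate is 'deru'.

deru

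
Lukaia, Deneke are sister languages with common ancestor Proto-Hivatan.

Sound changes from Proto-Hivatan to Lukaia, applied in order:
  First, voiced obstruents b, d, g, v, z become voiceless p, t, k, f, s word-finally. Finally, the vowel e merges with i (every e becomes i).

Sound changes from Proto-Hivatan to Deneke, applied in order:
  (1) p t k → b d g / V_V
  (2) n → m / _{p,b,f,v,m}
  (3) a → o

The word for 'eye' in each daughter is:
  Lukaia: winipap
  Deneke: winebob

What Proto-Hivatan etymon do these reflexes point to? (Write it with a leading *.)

*winepab

Position 6: Lukaia has a, Deneke has o. Lukaia preserves a here (none of its changes turn any other segment into a), so the proto-segment is *a.
Position 5: Lukaia has p, Deneke has b. Taking the neighbouring segments as reconstructed: Lukaia p can only go back to *p; Deneke b could go back to *p or *b — the one source consistent with every daughter is *p.
Position 4: Lukaia has i, Deneke has e. Deneke preserves e here (none of its changes turn any other segment into e), so the proto-segment is *e.
This points to *winepab. Verify forward in each daughter:
Lukaia: *winepab
  winepab → winepap   [final devoicing]
  winepap → winipap   [vowel merger]
  giving Lukaia winipap.
Deneke: *winepab > winebab > winebob  (by intervocalic voicing, vowel merger)
*winepab is the unique common source.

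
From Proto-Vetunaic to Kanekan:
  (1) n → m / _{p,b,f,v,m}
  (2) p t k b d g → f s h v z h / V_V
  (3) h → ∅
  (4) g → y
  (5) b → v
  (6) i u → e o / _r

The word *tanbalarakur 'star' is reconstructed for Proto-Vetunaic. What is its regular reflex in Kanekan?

Kanekan: *tanbalarakur
  tanbalarakur → tambalarakur   [nasal place assimilation]
  tambalarakur → tambalarahur   [intervocalic lenition]
  tambalarahur → tambalaraur   [h-loss]
  tambalaraur (rule 4 does not apply)
  tambalaraur → tamvalaraur   [unconditioned shift]
  tamvalaraur → tamvalaraor   [pre-rhotic lowering]
  giving Kanekan tamvalaraor.

tamvalaraor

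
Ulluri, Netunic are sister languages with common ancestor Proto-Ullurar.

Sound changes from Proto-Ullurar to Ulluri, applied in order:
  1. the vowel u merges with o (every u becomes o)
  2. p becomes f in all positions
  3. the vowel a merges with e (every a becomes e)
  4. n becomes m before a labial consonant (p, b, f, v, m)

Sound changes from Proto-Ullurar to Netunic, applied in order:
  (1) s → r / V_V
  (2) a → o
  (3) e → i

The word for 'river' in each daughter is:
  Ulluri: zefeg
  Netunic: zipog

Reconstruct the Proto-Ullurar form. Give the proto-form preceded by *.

*zepag

Position 4: Ulluri has e, Netunic has o. Taking the neighbouring segments as reconstructed: Ulluri e could go back to *a or *e; Netunic o could go back to *a or *o — the one source consistent with every daughter is *a.
Position 3: Ulluri has f, Netunic has p. Netunic preserves p here (none of its changes turn any other segment into p), so the proto-segment is *p.
Position 2: Ulluri has e, Netunic has i. Taking the neighbouring segments as reconstructed: Ulluri e could go back to *a or *e; Netunic i could go back to *e or *i — the one source consistent with every daughter is *e.
Continuing position by position gives *zepag; check it forward:
Ulluri: *zepag
  zepag (rule 1 does not apply)
  zepag → zefag   [unconditioned shift]
  zefag → zefeg   [vowel merger]
  zefeg (rule 4 does not apply)
  giving Ulluri zefeg.
Netunic: *zepag > zepog > zipog  (by vowel merger, vowel merger)
No other proto-form is consistent with every reflex, so the reconstruction is *zepag.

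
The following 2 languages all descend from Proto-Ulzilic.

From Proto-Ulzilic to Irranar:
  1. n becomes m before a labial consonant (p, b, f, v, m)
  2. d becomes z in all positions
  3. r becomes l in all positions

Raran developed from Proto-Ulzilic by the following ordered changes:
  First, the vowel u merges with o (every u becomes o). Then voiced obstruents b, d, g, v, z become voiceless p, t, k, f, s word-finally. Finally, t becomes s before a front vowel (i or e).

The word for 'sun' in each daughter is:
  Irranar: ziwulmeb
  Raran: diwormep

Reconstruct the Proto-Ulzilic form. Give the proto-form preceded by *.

*diwurmeb

Position 4: Irranar has u, Raran has o. Irranar preserves u here (none of its changes turn any other segment into u), so the proto-segment is *u.
Position 1: Irranar has z, Raran has d. Raran preserves d here (none of its changes turn any other segment into d), so the proto-segment is *d.
Position 5: Irranar has l, Raran has r. Raran preserves r here (none of its changes turn any other segment into r), so the proto-segment is *r.
Continuing position by position gives *diwurmeb; check it forward:
Irranar: *diwurmeb
  diwurmeb (rule 1 does not apply)
  diwurmeb → ziwurmeb   [unconditioned shift]
  ziwurmeb → ziwulmeb   [unconditioned shift]
  giving Irranar ziwulmeb.
Raran: *diwurmeb > diwormeb > diwormep  (by vowel merger, final devoicing)
No other proto-form is consistent with every reflex, so the reconstruction is *diwurmeb.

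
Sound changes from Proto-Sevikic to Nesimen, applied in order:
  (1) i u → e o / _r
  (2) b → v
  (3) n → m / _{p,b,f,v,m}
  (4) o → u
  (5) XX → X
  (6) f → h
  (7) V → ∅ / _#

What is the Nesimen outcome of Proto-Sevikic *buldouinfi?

Nesimen: *buldouinfi > vuldouinfi > vuldouimfi > vulduuimfi > vulduimfi > vulduimhi > vulduimh  (by unconditioned shift, nasal place assimilation, vowel merger, degemination, unconditioned shift, apocope)

vulduimh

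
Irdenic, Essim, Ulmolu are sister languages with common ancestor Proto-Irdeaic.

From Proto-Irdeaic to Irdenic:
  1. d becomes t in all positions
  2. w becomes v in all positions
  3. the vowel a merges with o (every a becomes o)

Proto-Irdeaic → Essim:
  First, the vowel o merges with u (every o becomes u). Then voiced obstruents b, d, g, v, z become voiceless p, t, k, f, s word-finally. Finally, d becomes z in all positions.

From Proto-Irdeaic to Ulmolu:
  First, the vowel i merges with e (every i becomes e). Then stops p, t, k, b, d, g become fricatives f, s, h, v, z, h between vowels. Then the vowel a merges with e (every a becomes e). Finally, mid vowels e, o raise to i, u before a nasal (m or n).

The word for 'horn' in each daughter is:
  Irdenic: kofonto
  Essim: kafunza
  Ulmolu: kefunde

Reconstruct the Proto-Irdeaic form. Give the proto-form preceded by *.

*kafonda

Position 2: Irdenic has o, Essim has a, Ulmolu has e. Essim preserves a here (none of its changes turn any other segment into a), so the proto-segment is *a.
Position 4: Irdenic has o, Essim has u, Ulmolu has u. Taking the neighbouring segments as reconstructed: Irdenic o could go back to *a or *o; Essim u could go back to *o or *u; Ulmolu u could go back to *o or *u — the one source consistent with every daughter is *o.
Position 6: Irdenic has t, Essim has z, Ulmolu has d. Ulmolu preserves d here (none of its changes turn any other segment into d), so the proto-segment is *d.
This points to *kafonda. Verify forward in each daughter:
Irdenic: start from *kafonda.
  rule 1 (unconditioned shift): kafonda → kafonta
  rule 2: no change — kafonta
  rule 3 (vowel merger): kafonta → kofonto
  ⇒ Irdenic kofonto
Essim: *kafonda > kafunda > kafunza  (by vowel merger, unconditioned shift)
Ulmolu: *kafonda
  kafonda (rule 1 does not apply)
  kafonda (rule 2 does not apply)
  kafonda → kefonde   [vowel merger]
  kefonde → kefunde   [pre-nasal raising]
  giving Ulmolu kefunde.
Only *kafonda yields all of Irdenic kofonto, Essim kafunza, Ulmolu kefunde.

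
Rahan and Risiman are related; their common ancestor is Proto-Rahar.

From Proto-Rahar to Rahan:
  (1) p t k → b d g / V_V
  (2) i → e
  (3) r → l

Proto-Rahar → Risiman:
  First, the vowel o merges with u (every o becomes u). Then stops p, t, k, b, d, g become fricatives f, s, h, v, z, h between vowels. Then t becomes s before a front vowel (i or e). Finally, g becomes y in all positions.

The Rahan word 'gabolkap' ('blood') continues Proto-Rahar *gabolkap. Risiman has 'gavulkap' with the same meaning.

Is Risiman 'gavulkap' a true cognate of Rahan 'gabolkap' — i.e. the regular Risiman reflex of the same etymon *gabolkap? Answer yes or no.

no

Derive the expected Risiman reflex of *gabolkap:
Risiman: *gabolkap > gabulkap > gavulkap > yavulkap  (by vowel merger, intervocalic lenition, unconditioned shift)
The regular Risiman reflex would be 'yavulkap', but the attested form is 'gavulkap'. The correspondence is irregular, so they are not cognates (the Risiman form has a different source).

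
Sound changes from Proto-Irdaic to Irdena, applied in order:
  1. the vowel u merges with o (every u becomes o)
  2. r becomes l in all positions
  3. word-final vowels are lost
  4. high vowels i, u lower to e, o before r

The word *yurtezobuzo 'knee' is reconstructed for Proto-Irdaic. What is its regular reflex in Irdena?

yoltezoboz

Irdena: *yurtezobuzo
  yurtezobuzo → yortezobozo   [vowel merger]
  yortezobozo → yoltezobozo   [unconditioned shift]
  yoltezobozo → yoltezoboz   [apocope]
  yoltezoboz (rule 4 does not apply)
  giving Irdena yoltezoboz.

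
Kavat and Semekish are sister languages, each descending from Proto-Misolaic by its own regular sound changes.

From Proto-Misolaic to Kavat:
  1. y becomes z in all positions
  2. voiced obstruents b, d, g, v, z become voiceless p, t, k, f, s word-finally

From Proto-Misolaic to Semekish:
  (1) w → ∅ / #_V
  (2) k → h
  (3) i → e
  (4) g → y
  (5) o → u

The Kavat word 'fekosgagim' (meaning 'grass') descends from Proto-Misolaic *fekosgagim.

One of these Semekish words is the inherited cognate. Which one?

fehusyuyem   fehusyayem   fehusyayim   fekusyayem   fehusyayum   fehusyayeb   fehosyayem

fehusyayem

Semekish: start from *fekosgagim.
  rule 1: no change — fekosgagim
  rule 2 (unconditioned shift): fekosgagim → fehosgagim
  rule 3 (vowel merger): fehosgagim → fehosgagem
  rule 4 (unconditioned shift): fehosgagem → fehosyayem
  rule 5 (vowel merger): fehosyayem → fehusyayem
  ⇒ Semekish fehusyayem
Among the options, 'fehusyayem' alone shows every Semekish change applied in order.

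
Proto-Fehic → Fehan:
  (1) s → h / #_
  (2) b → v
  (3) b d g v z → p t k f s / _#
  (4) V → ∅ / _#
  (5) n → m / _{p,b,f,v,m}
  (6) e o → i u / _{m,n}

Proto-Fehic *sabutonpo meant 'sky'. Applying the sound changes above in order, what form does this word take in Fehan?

havutump

Fehan: *sabutonpo
  sabutonpo → habutonpo   [debuccalisation]
  habutonpo → havutonpo   [unconditioned shift]
  havutonpo (rule 3 does not apply)
  havutonpo → havutonp   [apocope]
  havutonp → havutomp   [nasal place assimilation]
  havutomp → havutump   [pre-nasal raising]
  giving Fehan havutump.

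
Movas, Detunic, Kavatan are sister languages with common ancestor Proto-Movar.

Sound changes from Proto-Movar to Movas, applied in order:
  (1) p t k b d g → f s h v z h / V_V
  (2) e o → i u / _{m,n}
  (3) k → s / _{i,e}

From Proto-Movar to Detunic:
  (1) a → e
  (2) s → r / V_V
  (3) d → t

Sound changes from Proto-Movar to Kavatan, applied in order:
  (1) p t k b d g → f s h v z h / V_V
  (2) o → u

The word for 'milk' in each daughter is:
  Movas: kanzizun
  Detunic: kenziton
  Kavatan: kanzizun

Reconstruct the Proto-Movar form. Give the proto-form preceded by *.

Position 6: Movas has z, Detunic has t, Kavatan has z. Taking the neighbouring segments as reconstructed: Movas z could go back to *d or *z; Detunic t could go back to *t or *d; Kavatan z could go back to *d or *z — the one source consistent with every daughter is *d.
Position 7: Movas has u, Detunic has o, Kavatan has u. Detunic preserves o here (none of its changes turn any other segment into o), so the proto-segment is *o.
Position 2: Movas has a, Detunic has e, Kavatan has a. Movas preserves a here (none of its changes turn any other segment into a), so the proto-segment is *a.
Continuing position by position gives *kanzidon; check it forward:
Movas: *kanzidon
  kanzidon → kanzizon   [intervocalic lenition]
  kanzizon → kanzizun   [pre-nasal raising]
  kanzizun (rule 3 does not apply)
  giving Movas kanzizun.
Detunic: start from *kanzidon.
  rule 1 (vowel merger): kanzidon → kenzidon
  rule 2: no change — kenzidon
  rule 3 (unconditioned shift): kenzidon → kenziton
  ⇒ Detunic kenziton
Kavatan: *kanzidon
  kanzidon → kanzizon   [intervocalic lenition]
  kanzizon → kanzizun   [vowel merger]
  giving Kavatan kanzizun.
Only *kanzidon yields all of Movas kanzizun, Detunic kenziton, Kavatan kanzizun.

*kanzidon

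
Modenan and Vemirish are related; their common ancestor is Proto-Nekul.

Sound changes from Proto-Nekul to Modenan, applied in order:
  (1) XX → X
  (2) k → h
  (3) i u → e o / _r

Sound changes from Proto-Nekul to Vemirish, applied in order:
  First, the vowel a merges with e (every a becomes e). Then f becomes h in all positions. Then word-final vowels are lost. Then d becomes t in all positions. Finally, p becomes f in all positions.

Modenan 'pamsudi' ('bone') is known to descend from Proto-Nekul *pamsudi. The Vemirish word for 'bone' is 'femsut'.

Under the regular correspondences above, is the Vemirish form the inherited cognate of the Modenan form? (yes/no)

yes

Derive the expected Vemirish reflex of *pamsudi:
Vemirish: start from *pamsudi.
  rule 1 (vowel merger): pamsudi → pemsudi
  rule 2: no change — pemsudi
  rule 3 (apocope): pemsudi → pemsud
  rule 4 (unconditioned shift): pemsud → pemsut
  rule 5 (unconditioned shift): pemsut → femsut
  ⇒ Vemirish femsut
Vemirish 'femsut' matches the regular reflex exactly, so the pair is cognate.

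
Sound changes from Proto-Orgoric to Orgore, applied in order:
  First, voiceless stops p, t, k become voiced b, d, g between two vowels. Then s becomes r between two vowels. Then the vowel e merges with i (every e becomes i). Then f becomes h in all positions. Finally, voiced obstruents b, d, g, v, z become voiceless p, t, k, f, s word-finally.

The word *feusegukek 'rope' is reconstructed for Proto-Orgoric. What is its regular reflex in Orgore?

hiurigugik

Orgore: start from *feusegukek.
  rule 1 (intervocalic voicing): feusegukek → feusegugek
  rule 2 (rhotacism): feusegugek → feuregugek
  rule 3 (vowel merger): feuregugek → fiurigugik
  rule 4 (unconditioned shift): fiurigugik → hiurigugik
  rule 5: no change — hiurigugik
  ⇒ Orgore hiurigugik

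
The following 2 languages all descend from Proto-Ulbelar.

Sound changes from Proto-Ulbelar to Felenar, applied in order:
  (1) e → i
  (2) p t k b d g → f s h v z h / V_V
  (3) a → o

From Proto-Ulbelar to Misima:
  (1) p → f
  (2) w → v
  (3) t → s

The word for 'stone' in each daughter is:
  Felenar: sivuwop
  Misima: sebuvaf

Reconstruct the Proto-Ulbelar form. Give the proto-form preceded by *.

*sebuwap

Position 5: Felenar has w, Misima has v. Felenar preserves w here (none of its changes turn any other segment into w), so the proto-segment is *w.
Position 3: Felenar has v, Misima has b. Misima preserves b here (none of its changes turn any other segment into b), so the proto-segment is *b.
This points to *sebuwap. Verify forward in each daughter:
Felenar: *sebuwap > sibuwap > sivuwap > sivuwop  (by vowel merger, intervocalic lenition, vowel merger)
Misima: *sebuwap > sebuwaf > sebuvaf  (by unconditioned shift, unconditioned shift)
*sebuwap is the unique common source.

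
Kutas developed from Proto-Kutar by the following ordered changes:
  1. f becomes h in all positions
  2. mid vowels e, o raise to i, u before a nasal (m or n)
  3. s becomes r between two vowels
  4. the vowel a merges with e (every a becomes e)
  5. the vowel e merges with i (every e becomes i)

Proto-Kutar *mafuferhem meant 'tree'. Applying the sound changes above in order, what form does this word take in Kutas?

Kutas: *mafuferhem > mahuherhem > mahuherhim > mehuherhim > mihuhirhim  (by unconditioned shift, pre-nasal raising, vowel merger, vowel merger)

mihuhirhim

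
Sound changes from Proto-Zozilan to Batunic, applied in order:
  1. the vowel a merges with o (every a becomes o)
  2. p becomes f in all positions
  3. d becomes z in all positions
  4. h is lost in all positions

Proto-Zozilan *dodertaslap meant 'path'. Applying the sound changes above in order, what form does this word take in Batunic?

zozertoslof

Batunic: *dodertaslap
  dodertaslap → dodertoslop   [vowel merger]
  dodertoslop → dodertoslof   [unconditioned shift]
  dodertoslof → zozertoslof   [unconditioned shift]
  zozertoslof (rule 4 does not apply)
  giving Batunic zozertoslof.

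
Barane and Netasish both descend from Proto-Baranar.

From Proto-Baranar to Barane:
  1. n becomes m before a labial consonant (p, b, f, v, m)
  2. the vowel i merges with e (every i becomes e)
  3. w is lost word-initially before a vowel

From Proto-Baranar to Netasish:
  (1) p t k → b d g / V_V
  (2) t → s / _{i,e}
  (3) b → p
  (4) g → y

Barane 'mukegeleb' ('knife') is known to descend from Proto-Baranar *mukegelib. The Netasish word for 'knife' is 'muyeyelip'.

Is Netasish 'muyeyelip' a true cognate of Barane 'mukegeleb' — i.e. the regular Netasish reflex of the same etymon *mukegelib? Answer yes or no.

Derive the expected Netasish reflex of *mukegelib:
Netasish: *mukegelib > mugegelib > mugegelip > muyeyelip  (by intervocalic voicing, unconditioned shift, unconditioned shift)
Netasish 'muyeyelip' matches the regular reflex exactly, so the pair is cognate.

yes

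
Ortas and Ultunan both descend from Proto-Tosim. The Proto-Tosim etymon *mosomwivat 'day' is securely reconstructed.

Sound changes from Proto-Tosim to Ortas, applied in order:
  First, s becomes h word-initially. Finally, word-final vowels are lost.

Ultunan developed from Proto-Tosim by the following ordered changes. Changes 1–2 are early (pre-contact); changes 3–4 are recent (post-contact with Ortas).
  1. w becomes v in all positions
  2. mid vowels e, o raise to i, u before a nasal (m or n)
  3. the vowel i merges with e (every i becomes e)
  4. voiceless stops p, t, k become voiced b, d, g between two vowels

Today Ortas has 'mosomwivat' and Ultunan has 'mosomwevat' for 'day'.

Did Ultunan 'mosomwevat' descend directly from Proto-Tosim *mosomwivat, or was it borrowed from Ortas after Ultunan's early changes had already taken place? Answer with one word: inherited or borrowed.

borrowed

If inherited, *mosomwivat would pass through all of Ultunan's changes:
Ultunan: start from *mosomwivat.
  rule 1 (unconditioned shift): mosomwivat → mosomvivat
  rule 2 (pre-nasal raising): mosomvivat → mosumvivat
  rule 3 (vowel merger): mosumvivat → mosumvevat
  rule 4: no change — mosumvevat
  ⇒ Ultunan mosumvevat
If borrowed from Ortas 'mosomwivat' after the early changes, it would undergo only the recent ones:
  rule 3 (vowel merger): mosomwivat → mosomwevat
  rule 4 (intervocalic voicing): no change (mosomwevat)
  ⇒ as a loan: mosomwevat
Ultunan 'mosomwevat' matches the loan outcome 'mosomwevat', not the inherited 'mosumvevat' — it skipped the early Ultunan changes, so it was borrowed from Ortas.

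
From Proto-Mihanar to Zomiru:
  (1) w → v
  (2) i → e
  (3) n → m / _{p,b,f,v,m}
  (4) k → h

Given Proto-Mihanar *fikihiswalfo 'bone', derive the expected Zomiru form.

fehehesvalfo

Zomiru: start from *fikihiswalfo.
  rule 1 (unconditioned shift): fikihiswalfo → fikihisvalfo
  rule 2 (vowel merger): fikihisvalfo → fekehesvalfo
  rule 3: no change — fekehesvalfo
  rule 4 (unconditioned shift): fekehesvalfo → fehehesvalfo
  ⇒ Zomiru fehehesvalfo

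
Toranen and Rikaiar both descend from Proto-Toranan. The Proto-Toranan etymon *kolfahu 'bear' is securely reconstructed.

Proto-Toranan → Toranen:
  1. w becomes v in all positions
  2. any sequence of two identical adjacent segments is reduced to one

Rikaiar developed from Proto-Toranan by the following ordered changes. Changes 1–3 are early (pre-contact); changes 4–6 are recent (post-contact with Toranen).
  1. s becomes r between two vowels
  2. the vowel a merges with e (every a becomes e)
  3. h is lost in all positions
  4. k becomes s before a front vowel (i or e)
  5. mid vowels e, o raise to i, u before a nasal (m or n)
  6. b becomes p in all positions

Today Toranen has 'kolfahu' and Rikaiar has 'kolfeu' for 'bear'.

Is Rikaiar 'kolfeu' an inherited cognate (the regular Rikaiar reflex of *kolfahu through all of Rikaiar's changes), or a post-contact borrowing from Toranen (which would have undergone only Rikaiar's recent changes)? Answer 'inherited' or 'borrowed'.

If inherited, *kolfahu would pass through all of Rikaiar's changes:
Rikaiar: *kolfahu
  kolfahu (rule 1 does not apply)
  kolfahu → kolfehu   [vowel merger]
  kolfehu → kolfeu   [h-loss]
  kolfeu (rule 4 does not apply)
  kolfeu (rule 5 does not apply)
  kolfeu (rule 6 does not apply)
  giving Rikaiar kolfeu.
If borrowed from Toranen 'kolfahu' after the early changes, it would undergo only the recent ones:
  rule 4 (palatalisation): no change (kolfahu)
  rule 5 (pre-nasal raising): no change (kolfahu)
  rule 6 (unconditioned shift): no change (kolfahu)
  ⇒ as a loan: kolfahu
Rikaiar 'kolfeu' matches the inherited outcome exactly, so it is an inherited cognate, not a loan.

inherited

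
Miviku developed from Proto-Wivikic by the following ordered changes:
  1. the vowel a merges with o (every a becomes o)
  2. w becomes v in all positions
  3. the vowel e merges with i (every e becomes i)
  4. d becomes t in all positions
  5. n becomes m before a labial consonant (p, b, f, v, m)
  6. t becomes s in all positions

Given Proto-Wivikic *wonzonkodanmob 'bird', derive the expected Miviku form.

vonzonkosommob

Miviku: *wonzonkodanmob > wonzonkodonmob > vonzonkodonmob > vonzonkotonmob > vonzonkotommob > vonzonkosommob  (by vowel merger, unconditioned shift, unconditioned shift, nasal place assimilation, unconditioned shift)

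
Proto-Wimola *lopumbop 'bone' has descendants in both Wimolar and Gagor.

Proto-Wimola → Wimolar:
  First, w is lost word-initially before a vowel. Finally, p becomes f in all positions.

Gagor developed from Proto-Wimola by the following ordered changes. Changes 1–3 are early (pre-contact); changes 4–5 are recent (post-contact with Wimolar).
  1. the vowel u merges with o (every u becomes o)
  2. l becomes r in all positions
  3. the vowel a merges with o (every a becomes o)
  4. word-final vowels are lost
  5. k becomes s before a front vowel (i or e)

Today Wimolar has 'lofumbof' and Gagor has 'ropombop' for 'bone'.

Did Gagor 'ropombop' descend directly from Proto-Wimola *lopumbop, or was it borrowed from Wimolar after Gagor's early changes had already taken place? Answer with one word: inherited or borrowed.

inherited

If inherited, *lopumbop would pass through all of Gagor's changes:
Gagor: *lopumbop
  lopumbop → lopombop   [vowel merger]
  lopombop → ropombop   [unconditioned shift]
  ropombop (rule 3 does not apply)
  ropombop (rule 4 does not apply)
  ropombop (rule 5 does not apply)
  giving Gagor ropombop.
If borrowed from Wimolar 'lofumbof' after the early changes, it would undergo only the recent ones:
  rule 4 (apocope): no change (lofumbof)
  rule 5 (palatalisation): no change (lofumbof)
  ⇒ as a loan: lofumbof
Gagor 'ropombop' matches the inherited outcome exactly, so it is an inherited cognate, not a loan.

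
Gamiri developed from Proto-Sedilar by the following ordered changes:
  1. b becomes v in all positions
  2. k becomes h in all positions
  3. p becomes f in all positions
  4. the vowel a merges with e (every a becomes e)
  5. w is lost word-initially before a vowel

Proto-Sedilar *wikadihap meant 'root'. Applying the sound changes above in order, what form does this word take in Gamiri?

ihedihef

Gamiri: *wikadihap
  wikadihap (rule 1 does not apply)
  wikadihap → wihadihap   [unconditioned shift]
  wihadihap → wihadihaf   [unconditioned shift]
  wihadihaf → wihedihef   [vowel merger]
  wihedihef → ihedihef   [glide loss]
  giving Gamiri ihedihef.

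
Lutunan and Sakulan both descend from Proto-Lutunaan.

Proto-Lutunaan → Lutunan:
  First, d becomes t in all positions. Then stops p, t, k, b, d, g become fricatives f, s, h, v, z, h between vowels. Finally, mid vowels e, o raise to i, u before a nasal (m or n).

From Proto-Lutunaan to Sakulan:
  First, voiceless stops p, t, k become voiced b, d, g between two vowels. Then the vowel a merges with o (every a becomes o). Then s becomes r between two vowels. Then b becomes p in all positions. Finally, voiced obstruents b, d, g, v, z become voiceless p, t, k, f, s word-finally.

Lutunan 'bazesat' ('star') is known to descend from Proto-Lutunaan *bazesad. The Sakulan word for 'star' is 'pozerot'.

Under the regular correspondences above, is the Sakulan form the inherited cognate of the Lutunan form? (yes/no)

yes

Derive the expected Sakulan reflex of *bazesad:
Sakulan: *bazesad
  bazesad (rule 1 does not apply)
  bazesad → bozesod   [vowel merger]
  bozesod → bozerod   [rhotacism]
  bozerod → pozerod   [unconditioned shift]
  pozerod → pozerot   [final devoicing]
  giving Sakulan pozerot.
Sakulan 'pozerot' matches the regular reflex exactly, so the pair is cognate.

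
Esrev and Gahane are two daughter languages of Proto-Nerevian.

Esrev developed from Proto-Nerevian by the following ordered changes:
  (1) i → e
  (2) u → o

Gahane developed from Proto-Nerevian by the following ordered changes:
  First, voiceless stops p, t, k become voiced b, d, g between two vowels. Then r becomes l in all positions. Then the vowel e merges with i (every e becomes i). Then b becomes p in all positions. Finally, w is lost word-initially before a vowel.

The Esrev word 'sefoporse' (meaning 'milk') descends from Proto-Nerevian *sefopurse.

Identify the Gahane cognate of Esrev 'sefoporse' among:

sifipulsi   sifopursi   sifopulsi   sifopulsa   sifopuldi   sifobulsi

sifopulsi

Gahane: start from *sefopurse.
  rule 1 (intervocalic voicing): sefopurse → sefoburse
  rule 2 (unconditioned shift): sefoburse → sefobulse
  rule 3 (vowel merger): sefobulse → sifobulsi
  rule 4 (unconditioned shift): sifobulsi → sifopulsi
  rule 5: no change — sifopulsi
  ⇒ Gahane sifopulsi
The other candidates each miss or misapply at least one Gahane change.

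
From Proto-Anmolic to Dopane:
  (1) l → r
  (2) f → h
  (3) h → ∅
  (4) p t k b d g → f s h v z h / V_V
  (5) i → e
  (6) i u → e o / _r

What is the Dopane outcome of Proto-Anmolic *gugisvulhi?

Dopane: *gugisvulhi > gugisvurhi > gugisvuri > guhisvuri > guhesvure > guhesvore  (by unconditioned shift, h-loss, intervocalic lenition, vowel merger, pre-rhotic lowering)

guhesvore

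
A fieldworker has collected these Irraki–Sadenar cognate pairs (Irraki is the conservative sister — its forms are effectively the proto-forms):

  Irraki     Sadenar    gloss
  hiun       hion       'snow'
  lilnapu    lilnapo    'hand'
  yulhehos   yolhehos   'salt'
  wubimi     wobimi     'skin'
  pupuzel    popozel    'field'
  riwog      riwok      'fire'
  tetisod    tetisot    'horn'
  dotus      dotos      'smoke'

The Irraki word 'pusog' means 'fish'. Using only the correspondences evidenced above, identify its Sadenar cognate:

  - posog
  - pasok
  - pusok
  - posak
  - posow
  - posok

yulhehos ~ yolhehos, pupuzel ~ popozel — Irraki u corresponds to Sadenar o after a consonant, before a consonant other than r, m, n, p, b, f, v.
riwog ~ riwok — Irraki g corresponds to Sadenar k word-finally.
Applying these to Irraki 'pusog':
  pusog → posog   (u→o after a consonant, before a consonant other than r, m, n, p, b, f, v)
  posog → posok   (g→k word-finally)
So the Sadenar cognate is 'posok'.

posok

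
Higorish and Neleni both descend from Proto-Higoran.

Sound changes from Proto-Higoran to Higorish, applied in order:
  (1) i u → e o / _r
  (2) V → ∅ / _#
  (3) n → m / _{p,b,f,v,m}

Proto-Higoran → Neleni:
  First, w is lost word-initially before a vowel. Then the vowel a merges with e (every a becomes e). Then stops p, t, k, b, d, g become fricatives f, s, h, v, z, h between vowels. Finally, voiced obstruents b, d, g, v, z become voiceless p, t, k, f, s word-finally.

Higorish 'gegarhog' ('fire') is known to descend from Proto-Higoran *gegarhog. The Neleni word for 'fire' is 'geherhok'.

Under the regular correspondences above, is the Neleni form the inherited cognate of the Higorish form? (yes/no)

Derive the expected Neleni reflex of *gegarhog:
Neleni: start from *gegarhog.
  rule 1: no change — gegarhog
  rule 2 (vowel merger): gegarhog → gegerhog
  rule 3 (intervocalic lenition): gegerhog → geherhog
  rule 4 (final devoicing): geherhog → geherhok
  ⇒ Neleni geherhok
Neleni 'geherhok' matches the regular reflex exactly, so the pair is cognate.

yes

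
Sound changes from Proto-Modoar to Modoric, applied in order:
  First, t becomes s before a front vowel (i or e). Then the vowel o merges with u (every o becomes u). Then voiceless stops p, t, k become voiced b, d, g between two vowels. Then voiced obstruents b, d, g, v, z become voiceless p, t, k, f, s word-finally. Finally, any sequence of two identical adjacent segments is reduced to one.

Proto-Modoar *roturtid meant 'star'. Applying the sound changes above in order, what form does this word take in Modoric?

Modoric: *roturtid
  roturtid → rotursid   [palatalisation]
  rotursid → rutursid   [vowel merger]
  rutursid → rudursid   [intervocalic voicing]
  rudursid → rudursit   [final devoicing]
  rudursit (rule 5 does not apply)
  giving Modoric rudursit.

rudursit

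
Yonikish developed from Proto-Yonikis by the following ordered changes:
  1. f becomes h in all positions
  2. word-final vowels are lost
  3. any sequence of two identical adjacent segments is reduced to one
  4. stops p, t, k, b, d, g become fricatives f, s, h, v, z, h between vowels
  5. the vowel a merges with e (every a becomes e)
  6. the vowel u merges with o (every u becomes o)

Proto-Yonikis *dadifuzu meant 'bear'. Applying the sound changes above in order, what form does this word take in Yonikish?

dezihoz

Yonikish: *dadifuzu
  dadifuzu → dadihuzu   [unconditioned shift]
  dadihuzu → dadihuz   [apocope]
  dadihuz (rule 3 does not apply)
  dadihuz → dazihuz   [intervocalic lenition]
  dazihuz → dezihuz   [vowel merger]
  dezihuz → dezihoz   [vowel merger]
  giving Yonikish dezihoz.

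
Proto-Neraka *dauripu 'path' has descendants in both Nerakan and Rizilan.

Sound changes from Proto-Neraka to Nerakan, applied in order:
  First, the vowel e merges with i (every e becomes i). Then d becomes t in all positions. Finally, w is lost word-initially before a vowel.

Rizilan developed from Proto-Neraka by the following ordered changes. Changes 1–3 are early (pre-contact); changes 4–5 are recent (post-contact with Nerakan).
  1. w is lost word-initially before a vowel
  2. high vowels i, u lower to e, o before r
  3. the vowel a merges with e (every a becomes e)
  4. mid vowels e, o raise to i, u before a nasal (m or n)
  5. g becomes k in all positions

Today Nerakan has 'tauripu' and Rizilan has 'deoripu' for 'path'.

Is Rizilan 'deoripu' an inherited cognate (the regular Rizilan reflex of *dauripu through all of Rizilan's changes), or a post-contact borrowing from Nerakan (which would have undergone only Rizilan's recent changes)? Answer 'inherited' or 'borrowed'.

inherited

If inherited, *dauripu would pass through all of Rizilan's changes:
Rizilan: *dauripu > daoripu > deoripu  (by pre-rhotic lowering, vowel merger)
If borrowed from Nerakan 'tauripu' after the early changes, it would undergo only the recent ones:
  rule 4 (pre-nasal raising): no change (tauripu)
  rule 5 (unconditioned shift): no change (tauripu)
  ⇒ as a loan: tauripu
Rizilan 'deoripu' matches the inherited outcome exactly, so it is an inherited cognate, not a loan.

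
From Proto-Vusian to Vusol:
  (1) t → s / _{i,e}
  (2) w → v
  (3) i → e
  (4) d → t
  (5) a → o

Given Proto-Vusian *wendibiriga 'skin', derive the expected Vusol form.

Vusol: *wendibiriga
  wendibiriga (rule 1 does not apply)
  wendibiriga → vendibiriga   [unconditioned shift]
  vendibiriga → vendeberega   [vowel merger]
  vendeberega → venteberega   [unconditioned shift]
  venteberega → venteberego   [vowel merger]
  giving Vusol venteberego.

venteberego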